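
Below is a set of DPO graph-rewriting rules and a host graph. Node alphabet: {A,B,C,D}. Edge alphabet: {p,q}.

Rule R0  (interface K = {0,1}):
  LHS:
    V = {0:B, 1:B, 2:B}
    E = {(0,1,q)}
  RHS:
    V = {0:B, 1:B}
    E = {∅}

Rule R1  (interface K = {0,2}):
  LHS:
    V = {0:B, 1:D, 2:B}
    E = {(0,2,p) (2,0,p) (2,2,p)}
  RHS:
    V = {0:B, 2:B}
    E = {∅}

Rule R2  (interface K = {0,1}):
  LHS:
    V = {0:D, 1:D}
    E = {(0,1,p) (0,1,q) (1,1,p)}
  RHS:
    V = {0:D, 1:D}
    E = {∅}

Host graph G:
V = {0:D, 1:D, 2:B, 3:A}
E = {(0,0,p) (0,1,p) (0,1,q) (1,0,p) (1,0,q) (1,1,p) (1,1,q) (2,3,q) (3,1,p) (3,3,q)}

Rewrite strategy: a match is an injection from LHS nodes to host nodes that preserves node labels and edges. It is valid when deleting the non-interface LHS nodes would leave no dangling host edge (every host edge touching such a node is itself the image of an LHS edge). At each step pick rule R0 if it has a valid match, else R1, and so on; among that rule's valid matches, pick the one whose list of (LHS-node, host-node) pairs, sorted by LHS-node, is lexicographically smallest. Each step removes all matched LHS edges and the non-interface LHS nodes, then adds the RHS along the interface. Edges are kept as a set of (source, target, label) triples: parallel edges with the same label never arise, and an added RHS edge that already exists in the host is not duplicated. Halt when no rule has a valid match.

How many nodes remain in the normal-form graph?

Answer: 4

Derivation:
start.  V:4 E:10  edges: 0-p->0 0-p->1 0-q->1 1-p->0 1-q->0 1-p->1 1-q->1 2-q->3 3-p->1 3-q->3
1. fire R2 via {0↦0, 1↦1}  →  V:4 E:7  edges: 0-p->0 1-p->0 1-q->0 1-q->1 2-q->3 3-p->1 3-q->3
2. fire R2 via {0↦1, 1↦0}  →  V:4 E:4  edges: 1-q->1 2-q->3 3-p->1 3-q->3
final graph: no rule applies after step 2
NF nodes: {0:D, 1:D, 2:B, 3:A}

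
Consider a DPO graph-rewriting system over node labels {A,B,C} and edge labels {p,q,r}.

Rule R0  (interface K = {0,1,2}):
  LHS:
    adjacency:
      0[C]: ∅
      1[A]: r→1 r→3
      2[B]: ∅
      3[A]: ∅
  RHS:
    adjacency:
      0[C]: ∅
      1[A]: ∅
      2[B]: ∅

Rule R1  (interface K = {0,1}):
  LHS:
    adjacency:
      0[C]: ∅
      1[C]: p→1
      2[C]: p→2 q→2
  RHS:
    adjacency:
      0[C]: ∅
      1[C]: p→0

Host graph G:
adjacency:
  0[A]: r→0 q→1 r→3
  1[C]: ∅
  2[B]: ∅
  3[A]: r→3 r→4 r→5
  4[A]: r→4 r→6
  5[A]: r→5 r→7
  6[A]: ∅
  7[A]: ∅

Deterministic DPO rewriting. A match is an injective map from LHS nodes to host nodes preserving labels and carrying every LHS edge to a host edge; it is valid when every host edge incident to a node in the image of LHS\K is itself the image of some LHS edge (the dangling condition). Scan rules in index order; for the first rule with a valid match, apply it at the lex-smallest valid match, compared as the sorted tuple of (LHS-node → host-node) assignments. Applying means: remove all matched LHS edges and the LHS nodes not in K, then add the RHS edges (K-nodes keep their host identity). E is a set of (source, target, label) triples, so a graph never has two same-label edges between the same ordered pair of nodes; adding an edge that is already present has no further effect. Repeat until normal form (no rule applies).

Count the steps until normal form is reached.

Answer: 3

Rewrite trace:
start.  V:8 E:10  edges: 0-r->0 0-q->1 0-r->3 3-r->3 3-r->4 3-r->5 4-r->4 4-r->6 5-r->5 5-r->7
1. fire R0 via {0↦1, 1↦4, 2↦2, 3↦6}  →  V:7 E:8  edges: 0-r->0 0-q->1 0-r->3 3-r->3 3-r->4 3-r->5 5-r->5 5-r->7
2. fire R0 via {0↦1, 1↦3, 2↦2, 3↦4}  →  V:6 E:6  edges: 0-r->0 0-q->1 0-r->3 3-r->5 5-r->5 5-r->7
3. fire R0 via {0↦1, 1↦5, 2↦2, 3↦7}  →  V:5 E:4  edges: 0-r->0 0-q->1 0-r->3 3-r->5
normal form: no rule applies after step 3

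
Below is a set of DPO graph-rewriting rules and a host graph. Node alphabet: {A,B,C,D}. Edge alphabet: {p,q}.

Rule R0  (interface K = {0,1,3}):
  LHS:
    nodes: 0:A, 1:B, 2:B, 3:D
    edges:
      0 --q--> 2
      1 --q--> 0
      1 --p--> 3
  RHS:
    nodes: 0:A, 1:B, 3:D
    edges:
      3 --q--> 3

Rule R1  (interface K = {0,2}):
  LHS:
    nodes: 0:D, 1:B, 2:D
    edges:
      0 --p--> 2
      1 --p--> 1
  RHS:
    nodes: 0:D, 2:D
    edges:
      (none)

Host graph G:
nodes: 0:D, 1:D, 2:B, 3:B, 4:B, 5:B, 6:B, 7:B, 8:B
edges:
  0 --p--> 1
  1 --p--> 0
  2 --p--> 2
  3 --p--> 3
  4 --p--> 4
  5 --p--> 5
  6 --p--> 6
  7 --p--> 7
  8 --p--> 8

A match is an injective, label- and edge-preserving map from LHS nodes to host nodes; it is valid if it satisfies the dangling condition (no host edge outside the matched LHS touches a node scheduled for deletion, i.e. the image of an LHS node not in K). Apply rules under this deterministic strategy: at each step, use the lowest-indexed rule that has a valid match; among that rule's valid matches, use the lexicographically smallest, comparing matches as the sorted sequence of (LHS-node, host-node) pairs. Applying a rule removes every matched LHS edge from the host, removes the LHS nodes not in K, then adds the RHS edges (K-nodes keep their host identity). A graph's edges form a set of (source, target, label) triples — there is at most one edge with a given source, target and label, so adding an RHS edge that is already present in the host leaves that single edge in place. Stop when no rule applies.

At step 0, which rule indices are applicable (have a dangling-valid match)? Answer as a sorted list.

Answer: [R1]

Rewrite trace:
R0: no valid match — LHS pattern not found
R1: 14 valid matches — {0↦0, 1↦2, 2↦1}, {0↦0, 1↦3, 2↦1}, {0↦0, 1↦4, 2↦1} (+11 more)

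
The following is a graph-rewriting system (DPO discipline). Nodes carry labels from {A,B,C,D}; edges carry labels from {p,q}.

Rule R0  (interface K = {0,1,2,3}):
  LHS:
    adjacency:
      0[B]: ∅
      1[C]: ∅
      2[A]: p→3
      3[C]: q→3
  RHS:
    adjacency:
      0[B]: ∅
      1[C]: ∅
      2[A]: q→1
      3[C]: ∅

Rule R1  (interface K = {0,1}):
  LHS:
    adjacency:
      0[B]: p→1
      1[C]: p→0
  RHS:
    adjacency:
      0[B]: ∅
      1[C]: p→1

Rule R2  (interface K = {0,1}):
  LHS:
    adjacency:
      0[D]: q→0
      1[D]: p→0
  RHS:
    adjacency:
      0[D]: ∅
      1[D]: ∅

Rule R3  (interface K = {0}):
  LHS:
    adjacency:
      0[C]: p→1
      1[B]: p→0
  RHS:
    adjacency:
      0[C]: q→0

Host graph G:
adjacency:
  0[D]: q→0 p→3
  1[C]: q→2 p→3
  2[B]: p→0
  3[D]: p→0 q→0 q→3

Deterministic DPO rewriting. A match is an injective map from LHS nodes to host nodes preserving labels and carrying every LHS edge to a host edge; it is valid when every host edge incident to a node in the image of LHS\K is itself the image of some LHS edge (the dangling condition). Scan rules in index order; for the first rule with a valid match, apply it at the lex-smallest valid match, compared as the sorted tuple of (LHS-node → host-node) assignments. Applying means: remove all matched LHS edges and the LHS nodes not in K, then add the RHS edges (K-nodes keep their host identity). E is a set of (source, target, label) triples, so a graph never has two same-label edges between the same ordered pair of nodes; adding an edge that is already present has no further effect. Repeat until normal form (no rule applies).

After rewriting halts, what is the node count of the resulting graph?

Answer: 4

Derivation:
start.  V:4 E:8  edges: 0-q->0 0-p->3 1-q->2 1-p->3 2-p->0 3-p->0 3-q->0 3-q->3
1. fire R2 via {0↦0, 1↦3}  →  V:4 E:6  edges: 0-p->3 1-q->2 1-p->3 2-p->0 3-q->0 3-q->3
2. fire R2 via {0↦3, 1↦0}  →  V:4 E:4  edges: 1-q->2 1-p->3 2-p->0 3-q->0
halt: no rule applies after step 2
NF nodes: {0:D, 1:C, 2:B, 3:D}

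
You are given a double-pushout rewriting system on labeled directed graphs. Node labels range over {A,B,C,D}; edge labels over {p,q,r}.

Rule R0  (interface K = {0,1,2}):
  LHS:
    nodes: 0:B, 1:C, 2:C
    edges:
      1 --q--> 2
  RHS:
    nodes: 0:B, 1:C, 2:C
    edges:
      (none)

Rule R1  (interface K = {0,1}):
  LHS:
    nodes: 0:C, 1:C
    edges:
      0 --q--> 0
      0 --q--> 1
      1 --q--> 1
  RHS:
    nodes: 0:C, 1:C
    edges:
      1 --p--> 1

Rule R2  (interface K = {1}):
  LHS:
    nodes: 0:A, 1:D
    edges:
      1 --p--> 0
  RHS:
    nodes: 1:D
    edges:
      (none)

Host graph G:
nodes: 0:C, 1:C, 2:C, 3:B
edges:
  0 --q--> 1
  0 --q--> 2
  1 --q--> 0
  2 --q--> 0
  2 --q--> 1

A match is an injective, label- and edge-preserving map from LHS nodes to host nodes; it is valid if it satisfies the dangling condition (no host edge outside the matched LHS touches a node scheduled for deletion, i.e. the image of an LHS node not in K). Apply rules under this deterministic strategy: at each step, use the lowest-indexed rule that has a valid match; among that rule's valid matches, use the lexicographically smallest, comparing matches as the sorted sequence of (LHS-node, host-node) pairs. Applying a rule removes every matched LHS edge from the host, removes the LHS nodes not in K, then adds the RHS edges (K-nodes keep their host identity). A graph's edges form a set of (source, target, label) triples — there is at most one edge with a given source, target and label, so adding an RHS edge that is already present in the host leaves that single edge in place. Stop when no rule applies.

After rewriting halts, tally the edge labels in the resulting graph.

Answer: (no edges)

Rewrite trace:
start.  V:4 E:5  edges: 0-q->1 0-q->2 1-q->0 2-q->0 2-q->1
1. fire R0 via {0↦3, 1↦0, 2↦1}  →  V:4 E:4  edges: 0-q->2 1-q->0 2-q->0 2-q->1
2. fire R0 via {0↦3, 1↦0, 2↦2}  →  V:4 E:3  edges: 1-q->0 2-q->0 2-q->1
3. fire R0 via {0↦3, 1↦1, 2↦0}  →  V:4 E:2  edges: 2-q->0 2-q->1
4. fire R0 via {0↦3, 1↦2, 2↦0}  →  V:4 E:1  edges: 2-q->1
5. fire R0 via {0↦3, 1↦2, 2↦1}  →  V:4 E:0  edges: ∅
halt: no rule applies after step 5
NF edges: []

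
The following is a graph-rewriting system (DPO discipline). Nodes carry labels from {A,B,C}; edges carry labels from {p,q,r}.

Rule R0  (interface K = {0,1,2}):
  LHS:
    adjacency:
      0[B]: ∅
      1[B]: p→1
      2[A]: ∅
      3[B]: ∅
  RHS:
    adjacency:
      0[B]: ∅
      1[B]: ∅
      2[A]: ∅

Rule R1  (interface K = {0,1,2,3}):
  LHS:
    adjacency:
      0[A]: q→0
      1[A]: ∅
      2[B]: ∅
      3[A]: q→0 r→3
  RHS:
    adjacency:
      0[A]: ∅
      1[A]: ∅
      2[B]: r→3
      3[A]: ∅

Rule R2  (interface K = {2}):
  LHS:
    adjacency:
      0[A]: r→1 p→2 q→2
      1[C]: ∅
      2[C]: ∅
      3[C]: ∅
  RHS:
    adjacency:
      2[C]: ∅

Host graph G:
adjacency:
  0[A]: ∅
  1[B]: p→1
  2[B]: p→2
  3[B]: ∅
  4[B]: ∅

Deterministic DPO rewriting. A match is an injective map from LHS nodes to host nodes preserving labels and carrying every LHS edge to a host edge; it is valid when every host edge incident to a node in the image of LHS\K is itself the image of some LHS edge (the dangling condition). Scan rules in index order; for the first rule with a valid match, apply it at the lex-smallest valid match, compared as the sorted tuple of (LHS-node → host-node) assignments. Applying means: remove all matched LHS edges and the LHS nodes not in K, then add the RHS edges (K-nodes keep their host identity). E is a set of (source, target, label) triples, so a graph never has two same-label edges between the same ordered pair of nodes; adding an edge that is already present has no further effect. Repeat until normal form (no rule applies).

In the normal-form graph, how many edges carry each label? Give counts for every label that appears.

Answer: (no edges)

Rewrite trace:
[0] host  ⇒  5 nodes, 2 edges  {1-p->1 2-p->2}
[1] R0 @ {0↦1, 1↦2, 2↦0, 3↦3}  ⇒  4 nodes, 1 edges  {1-p->1}
[2] R0 @ {0↦2, 1↦1, 2↦0, 3↦4}  ⇒  3 nodes, 0 edges  {∅}
halt: no rule applies after step 2
NF edges: []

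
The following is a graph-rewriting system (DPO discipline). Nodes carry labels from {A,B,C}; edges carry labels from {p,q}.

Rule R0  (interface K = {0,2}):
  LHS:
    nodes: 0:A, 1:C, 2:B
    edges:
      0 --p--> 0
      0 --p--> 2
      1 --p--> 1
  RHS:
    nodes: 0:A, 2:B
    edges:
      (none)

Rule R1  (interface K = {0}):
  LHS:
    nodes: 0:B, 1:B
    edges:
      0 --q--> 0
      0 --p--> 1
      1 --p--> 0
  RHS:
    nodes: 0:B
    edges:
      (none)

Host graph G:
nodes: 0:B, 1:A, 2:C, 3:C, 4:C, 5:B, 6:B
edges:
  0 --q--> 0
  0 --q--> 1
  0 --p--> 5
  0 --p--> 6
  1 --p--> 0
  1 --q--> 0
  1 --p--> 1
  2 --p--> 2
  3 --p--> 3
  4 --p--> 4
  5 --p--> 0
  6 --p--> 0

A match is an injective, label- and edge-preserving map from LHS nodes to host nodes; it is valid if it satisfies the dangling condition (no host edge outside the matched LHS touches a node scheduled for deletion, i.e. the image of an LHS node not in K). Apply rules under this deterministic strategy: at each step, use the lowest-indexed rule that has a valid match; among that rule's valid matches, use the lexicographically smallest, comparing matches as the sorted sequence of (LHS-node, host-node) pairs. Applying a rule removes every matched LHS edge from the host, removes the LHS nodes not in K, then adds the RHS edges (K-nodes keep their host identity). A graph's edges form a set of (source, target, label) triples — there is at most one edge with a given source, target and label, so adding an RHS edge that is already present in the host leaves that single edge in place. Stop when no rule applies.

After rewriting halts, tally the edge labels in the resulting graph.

initial: |V|=7 |E|=12  E = 0-q->0 0-q->1 0-p->5 0-p->6 1-p->0 1-q->0 1-p->1 2-p->2 3-p->3 4-p->4 5-p->0 6-p->0
step 1: apply R0 at {0↦1, 1↦2, 2↦0}  → |V|=6 |E|=9  E = 0-q->0 0-q->1 0-p->5 0-p->6 1-q->0 3-p->3 4-p->4 5-p->0 6-p->0
step 2: apply R1 at {0↦0, 1↦5}  → |V|=5 |E|=6  E = 0-q->1 0-p->6 1-q->0 3-p->3 4-p->4 6-p->0
final graph: no rule applies after step 2
NF edges: [(0, 1, 'q'), (0, 6, 'p'), (1, 0, 'q'), (3, 3, 'p'), (4, 4, 'p'), (6, 0, 'p')]

Answer: p:4 q:2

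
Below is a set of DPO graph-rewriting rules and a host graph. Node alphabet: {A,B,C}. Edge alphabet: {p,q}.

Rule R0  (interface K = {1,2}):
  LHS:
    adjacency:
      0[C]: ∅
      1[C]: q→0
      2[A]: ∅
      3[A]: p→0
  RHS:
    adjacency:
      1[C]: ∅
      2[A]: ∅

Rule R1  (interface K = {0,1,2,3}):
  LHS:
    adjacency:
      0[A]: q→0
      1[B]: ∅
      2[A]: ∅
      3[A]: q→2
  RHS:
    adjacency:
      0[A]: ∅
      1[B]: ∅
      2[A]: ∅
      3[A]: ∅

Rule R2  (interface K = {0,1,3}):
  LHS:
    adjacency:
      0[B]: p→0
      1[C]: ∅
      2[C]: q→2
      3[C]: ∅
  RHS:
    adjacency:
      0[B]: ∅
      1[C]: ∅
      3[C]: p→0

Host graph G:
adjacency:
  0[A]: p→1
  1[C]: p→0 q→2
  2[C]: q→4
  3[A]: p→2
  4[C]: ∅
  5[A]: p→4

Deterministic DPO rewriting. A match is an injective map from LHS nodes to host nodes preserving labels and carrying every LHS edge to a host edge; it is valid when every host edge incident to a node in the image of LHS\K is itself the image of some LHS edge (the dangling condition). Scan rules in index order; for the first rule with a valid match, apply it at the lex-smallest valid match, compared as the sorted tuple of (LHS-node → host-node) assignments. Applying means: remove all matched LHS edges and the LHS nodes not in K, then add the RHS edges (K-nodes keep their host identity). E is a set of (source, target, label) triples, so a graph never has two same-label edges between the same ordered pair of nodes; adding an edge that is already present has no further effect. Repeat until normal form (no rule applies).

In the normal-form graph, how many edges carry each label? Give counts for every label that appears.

start.  V:6 E:6  edges: 0-p->1 1-p->0 1-q->2 2-q->4 3-p->2 5-p->4
1. fire R0 via {0↦4, 1↦2, 2↦0, 3↦5}  →  V:4 E:4  edges: 0-p->1 1-p->0 1-q->2 3-p->2
2. fire R0 via {0↦2, 1↦1, 2↦0, 3↦3}  →  V:2 E:2  edges: 0-p->1 1-p->0
halt: no rule applies after step 2
NF edges: [(0, 1, 'p'), (1, 0, 'p')]

Answer: p:2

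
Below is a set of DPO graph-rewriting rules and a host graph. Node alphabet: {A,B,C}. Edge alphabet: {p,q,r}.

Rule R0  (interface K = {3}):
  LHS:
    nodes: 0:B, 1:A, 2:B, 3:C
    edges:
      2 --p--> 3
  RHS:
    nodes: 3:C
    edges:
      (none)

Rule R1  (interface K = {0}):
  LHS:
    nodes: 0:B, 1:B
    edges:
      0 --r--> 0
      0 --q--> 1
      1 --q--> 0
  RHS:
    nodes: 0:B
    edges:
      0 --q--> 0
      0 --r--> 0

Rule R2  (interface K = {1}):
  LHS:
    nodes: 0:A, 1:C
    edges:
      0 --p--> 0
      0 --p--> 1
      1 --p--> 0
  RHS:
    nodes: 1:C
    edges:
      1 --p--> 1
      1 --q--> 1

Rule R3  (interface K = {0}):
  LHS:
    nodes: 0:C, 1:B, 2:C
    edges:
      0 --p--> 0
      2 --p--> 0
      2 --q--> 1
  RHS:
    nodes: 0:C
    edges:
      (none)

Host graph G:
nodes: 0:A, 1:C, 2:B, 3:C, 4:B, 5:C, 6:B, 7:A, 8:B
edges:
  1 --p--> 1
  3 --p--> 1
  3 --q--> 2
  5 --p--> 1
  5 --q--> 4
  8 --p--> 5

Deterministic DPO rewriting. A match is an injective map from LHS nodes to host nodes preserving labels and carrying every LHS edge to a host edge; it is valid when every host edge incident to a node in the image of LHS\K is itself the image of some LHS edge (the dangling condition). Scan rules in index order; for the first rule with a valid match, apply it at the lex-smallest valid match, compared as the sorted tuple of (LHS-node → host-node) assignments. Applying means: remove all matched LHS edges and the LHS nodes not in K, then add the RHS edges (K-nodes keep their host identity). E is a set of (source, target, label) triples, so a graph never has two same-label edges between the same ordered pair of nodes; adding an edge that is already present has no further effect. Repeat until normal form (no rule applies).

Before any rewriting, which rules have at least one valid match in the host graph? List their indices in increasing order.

R0: 2 valid matches — {0↦6, 1↦0, 2↦8, 3↦5}, {0↦6, 1↦7, 2↦8, 3↦5}
R1: no valid match — LHS pattern not found
R2: no valid match — LHS pattern not found
R3: 1 valid match — {0↦1, 1↦2, 2↦3}

Answer: [R0,R3]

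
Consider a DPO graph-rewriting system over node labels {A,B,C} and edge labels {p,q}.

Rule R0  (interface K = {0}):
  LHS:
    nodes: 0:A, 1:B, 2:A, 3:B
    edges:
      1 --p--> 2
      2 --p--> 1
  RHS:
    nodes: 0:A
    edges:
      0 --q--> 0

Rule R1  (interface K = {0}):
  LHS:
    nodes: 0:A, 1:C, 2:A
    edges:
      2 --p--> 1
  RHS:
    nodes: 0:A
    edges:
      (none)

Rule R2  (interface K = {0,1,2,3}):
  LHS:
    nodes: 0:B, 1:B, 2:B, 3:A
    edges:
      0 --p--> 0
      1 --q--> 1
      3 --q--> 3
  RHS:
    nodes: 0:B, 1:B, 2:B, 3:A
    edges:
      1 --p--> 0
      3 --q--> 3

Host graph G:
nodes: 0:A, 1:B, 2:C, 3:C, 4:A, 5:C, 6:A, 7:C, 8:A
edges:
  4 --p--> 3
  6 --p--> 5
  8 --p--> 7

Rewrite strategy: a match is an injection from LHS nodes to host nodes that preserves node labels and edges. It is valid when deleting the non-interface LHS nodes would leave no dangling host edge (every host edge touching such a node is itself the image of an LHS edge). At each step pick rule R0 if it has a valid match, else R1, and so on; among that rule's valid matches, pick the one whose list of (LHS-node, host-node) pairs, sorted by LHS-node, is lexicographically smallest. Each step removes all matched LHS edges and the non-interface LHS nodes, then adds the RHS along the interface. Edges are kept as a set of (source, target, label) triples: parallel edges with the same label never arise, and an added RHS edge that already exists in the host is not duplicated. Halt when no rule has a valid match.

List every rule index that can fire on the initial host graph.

R0: no valid match — LHS pattern not found
R1: 9 valid matches — {0↦0, 1↦3, 2↦4}, {0↦0, 1↦5, 2↦6}, {0↦0, 1↦7, 2↦8} (+6 more)
R2: no valid match — LHS pattern not found

Answer: [R1]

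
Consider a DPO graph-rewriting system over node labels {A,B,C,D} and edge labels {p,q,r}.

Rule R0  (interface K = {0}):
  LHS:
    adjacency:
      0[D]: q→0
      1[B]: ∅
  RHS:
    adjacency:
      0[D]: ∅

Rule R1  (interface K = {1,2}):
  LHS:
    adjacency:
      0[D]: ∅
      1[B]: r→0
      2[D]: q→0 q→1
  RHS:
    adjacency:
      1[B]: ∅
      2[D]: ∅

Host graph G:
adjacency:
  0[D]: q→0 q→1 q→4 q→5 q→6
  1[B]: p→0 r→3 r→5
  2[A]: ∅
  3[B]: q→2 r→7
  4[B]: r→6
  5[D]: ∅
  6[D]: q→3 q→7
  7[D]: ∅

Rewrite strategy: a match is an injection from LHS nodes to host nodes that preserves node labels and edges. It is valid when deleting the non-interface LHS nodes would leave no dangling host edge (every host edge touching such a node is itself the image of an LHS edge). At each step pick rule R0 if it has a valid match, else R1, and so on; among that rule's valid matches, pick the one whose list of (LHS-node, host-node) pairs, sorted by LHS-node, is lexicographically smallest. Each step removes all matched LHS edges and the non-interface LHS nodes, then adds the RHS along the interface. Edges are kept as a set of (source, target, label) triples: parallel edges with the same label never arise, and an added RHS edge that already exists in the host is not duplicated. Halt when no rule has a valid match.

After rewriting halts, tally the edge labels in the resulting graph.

start.  V:8 E:13  edges: 0-q->0 0-q->1 0-q->4 0-q->5 0-q->6 1-p->0 1-r->3 1-r->5 3-q->2 3-r->7 4-r->6 6-q->3 6-q->7
1. fire R1 via {0↦5, 1↦1, 2↦0}  →  V:7 E:10  edges: 0-q->0 0-q->4 0-q->6 1-p->0 1-r->3 3-q->2 3-r->7 4-r->6 6-q->3 6-q->7
2. fire R1 via {0↦7, 1↦3, 2↦6}  →  V:6 E:7  edges: 0-q->0 0-q->4 0-q->6 1-p->0 1-r->3 3-q->2 4-r->6
3. fire R1 via {0↦6, 1↦4, 2↦0}  →  V:5 E:4  edges: 0-q->0 1-p->0 1-r->3 3-q->2
4. fire R0 via {0↦0, 1↦4}  →  V:4 E:3  edges: 1-p->0 1-r->3 3-q->2
final graph: no rule applies after step 4
NF edges: [(1, 0, 'p'), (1, 3, 'r'), (3, 2, 'q')]

Answer: p:1 q:1 r:1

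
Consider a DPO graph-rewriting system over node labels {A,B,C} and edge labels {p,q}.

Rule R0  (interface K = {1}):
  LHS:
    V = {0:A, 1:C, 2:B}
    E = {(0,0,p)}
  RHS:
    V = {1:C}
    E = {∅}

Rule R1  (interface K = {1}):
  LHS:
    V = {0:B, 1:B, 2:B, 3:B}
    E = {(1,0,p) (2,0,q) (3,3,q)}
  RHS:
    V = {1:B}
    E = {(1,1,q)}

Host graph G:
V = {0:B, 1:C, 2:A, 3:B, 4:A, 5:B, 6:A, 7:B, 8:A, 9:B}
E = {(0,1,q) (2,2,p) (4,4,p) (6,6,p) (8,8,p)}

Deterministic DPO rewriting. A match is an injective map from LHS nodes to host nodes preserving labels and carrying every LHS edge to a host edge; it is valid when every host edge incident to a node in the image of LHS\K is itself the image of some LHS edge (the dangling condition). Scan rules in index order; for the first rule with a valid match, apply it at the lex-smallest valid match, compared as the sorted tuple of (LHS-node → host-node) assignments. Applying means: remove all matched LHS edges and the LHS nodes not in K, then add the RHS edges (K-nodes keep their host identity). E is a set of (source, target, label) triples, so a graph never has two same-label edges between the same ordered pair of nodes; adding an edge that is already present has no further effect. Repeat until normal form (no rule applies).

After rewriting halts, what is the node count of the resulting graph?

start.  V:10 E:5  edges: 0-q->1 2-p->2 4-p->4 6-p->6 8-p->8
1. fire R0 via {0↦2, 1↦1, 2↦3}  →  V:8 E:4  edges: 0-q->1 4-p->4 6-p->6 8-p->8
2. fire R0 via {0↦4, 1↦1, 2↦5}  →  V:6 E:3  edges: 0-q->1 6-p->6 8-p->8
3. fire R0 via {0↦6, 1↦1, 2↦7}  →  V:4 E:2  edges: 0-q->1 8-p->8
4. fire R0 via {0↦8, 1↦1, 2↦9}  →  V:2 E:1  edges: 0-q->1
halt: no rule applies after step 4
NF nodes: {0:B, 1:C}

Answer: 2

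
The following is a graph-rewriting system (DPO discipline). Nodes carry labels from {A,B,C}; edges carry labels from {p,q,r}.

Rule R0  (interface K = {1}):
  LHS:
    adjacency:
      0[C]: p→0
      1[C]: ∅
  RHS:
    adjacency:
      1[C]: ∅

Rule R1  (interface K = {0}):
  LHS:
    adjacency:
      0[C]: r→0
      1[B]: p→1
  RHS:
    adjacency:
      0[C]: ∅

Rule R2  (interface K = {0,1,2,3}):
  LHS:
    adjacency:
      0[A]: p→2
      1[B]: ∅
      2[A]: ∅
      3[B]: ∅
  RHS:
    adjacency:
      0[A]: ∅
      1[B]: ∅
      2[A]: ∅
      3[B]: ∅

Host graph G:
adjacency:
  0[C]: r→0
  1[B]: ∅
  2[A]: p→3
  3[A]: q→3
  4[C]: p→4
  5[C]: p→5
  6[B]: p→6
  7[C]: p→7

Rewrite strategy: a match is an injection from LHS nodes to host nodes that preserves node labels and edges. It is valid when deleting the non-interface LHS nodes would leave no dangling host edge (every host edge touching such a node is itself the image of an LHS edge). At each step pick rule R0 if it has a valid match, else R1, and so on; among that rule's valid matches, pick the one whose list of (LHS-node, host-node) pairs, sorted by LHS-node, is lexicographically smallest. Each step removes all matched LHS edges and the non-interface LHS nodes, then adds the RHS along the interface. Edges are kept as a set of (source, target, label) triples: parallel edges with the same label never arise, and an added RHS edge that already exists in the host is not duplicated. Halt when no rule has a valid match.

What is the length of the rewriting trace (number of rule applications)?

initial: |V|=8 |E|=7  E = 0-r->0 2-p->3 3-q->3 4-p->4 5-p->5 6-p->6 7-p->7
step 1: apply R0 at {0↦4, 1↦0}  → |V|=7 |E|=6  E = 0-r->0 2-p->3 3-q->3 5-p->5 6-p->6 7-p->7
step 2: apply R0 at {0↦5, 1↦0}  → |V|=6 |E|=5  E = 0-r->0 2-p->3 3-q->3 6-p->6 7-p->7
step 3: apply R0 at {0↦7, 1↦0}  → |V|=5 |E|=4  E = 0-r->0 2-p->3 3-q->3 6-p->6
step 4: apply R1 at {0↦0, 1↦6}  → |V|=4 |E|=2  E = 2-p->3 3-q->3
halt: no rule applies after step 4

Answer: 4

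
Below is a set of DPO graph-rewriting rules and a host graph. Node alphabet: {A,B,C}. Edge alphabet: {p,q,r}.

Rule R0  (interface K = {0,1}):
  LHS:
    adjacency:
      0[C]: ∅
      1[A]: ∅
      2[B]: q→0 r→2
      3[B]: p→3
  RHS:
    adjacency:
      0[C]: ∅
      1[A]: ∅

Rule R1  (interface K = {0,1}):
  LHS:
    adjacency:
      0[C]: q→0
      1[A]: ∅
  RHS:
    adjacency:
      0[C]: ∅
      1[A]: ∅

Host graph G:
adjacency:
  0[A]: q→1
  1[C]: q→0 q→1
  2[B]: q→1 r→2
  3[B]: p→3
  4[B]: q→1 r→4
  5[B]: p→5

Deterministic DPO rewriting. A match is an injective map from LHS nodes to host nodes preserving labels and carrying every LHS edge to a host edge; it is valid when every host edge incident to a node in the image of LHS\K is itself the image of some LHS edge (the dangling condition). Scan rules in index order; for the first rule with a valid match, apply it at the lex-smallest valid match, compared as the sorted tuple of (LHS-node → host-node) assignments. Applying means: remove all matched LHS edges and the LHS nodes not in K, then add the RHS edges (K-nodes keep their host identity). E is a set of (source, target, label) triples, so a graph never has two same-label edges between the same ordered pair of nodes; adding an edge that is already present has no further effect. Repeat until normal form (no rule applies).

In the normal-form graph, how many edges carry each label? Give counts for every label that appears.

Answer: q:2

Rewrite trace:
start.  V:6 E:9  edges: 0-q->1 1-q->0 1-q->1 2-q->1 2-r->2 3-p->3 4-q->1 4-r->4 5-p->5
1. fire R0 via {0↦1, 1↦0, 2↦2, 3↦3}  →  V:4 E:6  edges: 0-q->1 1-q->0 1-q->1 4-q->1 4-r->4 5-p->5
2. fire R0 via {0↦1, 1↦0, 2↦4, 3↦5}  →  V:2 E:3  edges: 0-q->1 1-q->0 1-q->1
3. fire R1 via {0↦1, 1↦0}  →  V:2 E:2  edges: 0-q->1 1-q->0
halt: no rule applies after step 3
NF edges: [(0, 1, 'q'), (1, 0, 'q')]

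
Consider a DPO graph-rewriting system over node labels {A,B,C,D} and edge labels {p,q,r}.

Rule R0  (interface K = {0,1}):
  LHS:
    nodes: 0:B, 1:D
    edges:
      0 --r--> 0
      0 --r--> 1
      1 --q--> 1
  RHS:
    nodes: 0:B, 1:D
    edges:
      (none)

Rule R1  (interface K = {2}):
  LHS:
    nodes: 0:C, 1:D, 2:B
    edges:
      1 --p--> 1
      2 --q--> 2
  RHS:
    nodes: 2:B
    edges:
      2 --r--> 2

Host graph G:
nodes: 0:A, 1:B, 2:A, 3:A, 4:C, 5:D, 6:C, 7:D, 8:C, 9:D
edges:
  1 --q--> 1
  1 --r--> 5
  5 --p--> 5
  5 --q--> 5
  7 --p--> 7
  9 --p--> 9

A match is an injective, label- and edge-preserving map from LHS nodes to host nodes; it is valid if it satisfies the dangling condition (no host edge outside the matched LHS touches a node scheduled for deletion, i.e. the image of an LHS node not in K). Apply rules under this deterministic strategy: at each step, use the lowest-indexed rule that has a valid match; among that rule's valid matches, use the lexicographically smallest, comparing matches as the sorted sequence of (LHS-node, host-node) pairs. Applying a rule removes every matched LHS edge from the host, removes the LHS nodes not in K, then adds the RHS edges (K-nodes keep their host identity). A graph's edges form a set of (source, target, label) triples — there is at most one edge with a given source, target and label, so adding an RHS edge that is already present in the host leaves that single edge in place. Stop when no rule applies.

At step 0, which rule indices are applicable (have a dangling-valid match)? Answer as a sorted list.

R0: no valid match — LHS pattern not found
R1: 6 valid matches — {0↦4, 1↦7, 2↦1}, {0↦4, 1↦9, 2↦1}, {0↦6, 1↦7, 2↦1} (+3 more)

Answer: [R1]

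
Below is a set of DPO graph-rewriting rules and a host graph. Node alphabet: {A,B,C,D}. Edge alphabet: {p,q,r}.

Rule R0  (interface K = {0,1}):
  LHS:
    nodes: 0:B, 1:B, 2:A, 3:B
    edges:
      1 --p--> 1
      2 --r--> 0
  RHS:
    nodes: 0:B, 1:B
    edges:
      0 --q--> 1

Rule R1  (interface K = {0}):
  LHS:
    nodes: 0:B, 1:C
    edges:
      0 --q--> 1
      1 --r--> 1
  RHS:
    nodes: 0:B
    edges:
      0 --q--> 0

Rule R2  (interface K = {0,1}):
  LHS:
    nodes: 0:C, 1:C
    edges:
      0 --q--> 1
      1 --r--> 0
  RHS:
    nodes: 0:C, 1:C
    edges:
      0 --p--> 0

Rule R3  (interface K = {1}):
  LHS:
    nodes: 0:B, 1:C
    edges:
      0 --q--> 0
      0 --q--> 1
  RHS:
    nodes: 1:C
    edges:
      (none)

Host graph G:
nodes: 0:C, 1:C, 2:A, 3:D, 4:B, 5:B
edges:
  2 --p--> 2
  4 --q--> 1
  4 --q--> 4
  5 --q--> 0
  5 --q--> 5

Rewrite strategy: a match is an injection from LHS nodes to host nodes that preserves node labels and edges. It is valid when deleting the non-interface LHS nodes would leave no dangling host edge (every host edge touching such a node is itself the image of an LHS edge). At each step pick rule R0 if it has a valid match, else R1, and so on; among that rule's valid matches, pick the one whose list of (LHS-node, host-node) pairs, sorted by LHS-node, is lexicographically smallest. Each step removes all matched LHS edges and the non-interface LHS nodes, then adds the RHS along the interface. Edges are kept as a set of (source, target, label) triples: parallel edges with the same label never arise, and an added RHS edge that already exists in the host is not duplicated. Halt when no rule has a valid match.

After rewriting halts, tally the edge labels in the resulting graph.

initial: |V|=6 |E|=5  E = 2-p->2 4-q->1 4-q->4 5-q->0 5-q->5
step 1: apply R3 at {0↦4, 1↦1}  → |V|=5 |E|=3  E = 2-p->2 5-q->0 5-q->5
step 2: apply R3 at {0↦5, 1↦0}  → |V|=4 |E|=1  E = 2-p->2
final graph: no rule applies after step 2
NF edges: [(2, 2, 'p')]

Answer: p:1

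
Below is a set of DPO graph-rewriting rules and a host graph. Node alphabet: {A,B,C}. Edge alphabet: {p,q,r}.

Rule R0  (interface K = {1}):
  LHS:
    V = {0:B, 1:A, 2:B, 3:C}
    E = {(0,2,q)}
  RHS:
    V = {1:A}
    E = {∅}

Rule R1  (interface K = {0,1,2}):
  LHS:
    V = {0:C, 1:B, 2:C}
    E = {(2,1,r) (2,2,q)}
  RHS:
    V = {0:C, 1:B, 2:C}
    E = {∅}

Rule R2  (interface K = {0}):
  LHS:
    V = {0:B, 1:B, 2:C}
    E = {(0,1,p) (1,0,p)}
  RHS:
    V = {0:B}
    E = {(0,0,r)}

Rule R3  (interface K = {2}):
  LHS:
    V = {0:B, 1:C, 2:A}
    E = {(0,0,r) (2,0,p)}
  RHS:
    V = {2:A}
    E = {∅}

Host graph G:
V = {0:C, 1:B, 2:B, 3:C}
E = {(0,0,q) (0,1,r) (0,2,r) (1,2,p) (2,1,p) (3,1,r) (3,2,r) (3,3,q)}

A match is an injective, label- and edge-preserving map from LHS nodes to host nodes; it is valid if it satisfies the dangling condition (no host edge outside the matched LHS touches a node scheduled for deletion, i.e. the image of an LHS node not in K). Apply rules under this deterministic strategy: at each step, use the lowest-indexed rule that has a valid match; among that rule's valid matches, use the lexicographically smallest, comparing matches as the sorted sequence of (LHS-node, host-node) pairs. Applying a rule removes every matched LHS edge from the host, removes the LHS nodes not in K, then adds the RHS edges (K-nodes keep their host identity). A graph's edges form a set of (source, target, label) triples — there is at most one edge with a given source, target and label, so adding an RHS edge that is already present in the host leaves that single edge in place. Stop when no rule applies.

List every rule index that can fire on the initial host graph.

R0: no valid match — LHS pattern not found
R1: 4 valid matches — {0↦0, 1↦1, 2↦3}, {0↦0, 1↦2, 2↦3}, {0↦3, 1↦1, 2↦0} (+1 more)
R2: no valid match — 4 raw matches, all fail dangling condition
R3: no valid match — LHS pattern not found

Answer: [R1]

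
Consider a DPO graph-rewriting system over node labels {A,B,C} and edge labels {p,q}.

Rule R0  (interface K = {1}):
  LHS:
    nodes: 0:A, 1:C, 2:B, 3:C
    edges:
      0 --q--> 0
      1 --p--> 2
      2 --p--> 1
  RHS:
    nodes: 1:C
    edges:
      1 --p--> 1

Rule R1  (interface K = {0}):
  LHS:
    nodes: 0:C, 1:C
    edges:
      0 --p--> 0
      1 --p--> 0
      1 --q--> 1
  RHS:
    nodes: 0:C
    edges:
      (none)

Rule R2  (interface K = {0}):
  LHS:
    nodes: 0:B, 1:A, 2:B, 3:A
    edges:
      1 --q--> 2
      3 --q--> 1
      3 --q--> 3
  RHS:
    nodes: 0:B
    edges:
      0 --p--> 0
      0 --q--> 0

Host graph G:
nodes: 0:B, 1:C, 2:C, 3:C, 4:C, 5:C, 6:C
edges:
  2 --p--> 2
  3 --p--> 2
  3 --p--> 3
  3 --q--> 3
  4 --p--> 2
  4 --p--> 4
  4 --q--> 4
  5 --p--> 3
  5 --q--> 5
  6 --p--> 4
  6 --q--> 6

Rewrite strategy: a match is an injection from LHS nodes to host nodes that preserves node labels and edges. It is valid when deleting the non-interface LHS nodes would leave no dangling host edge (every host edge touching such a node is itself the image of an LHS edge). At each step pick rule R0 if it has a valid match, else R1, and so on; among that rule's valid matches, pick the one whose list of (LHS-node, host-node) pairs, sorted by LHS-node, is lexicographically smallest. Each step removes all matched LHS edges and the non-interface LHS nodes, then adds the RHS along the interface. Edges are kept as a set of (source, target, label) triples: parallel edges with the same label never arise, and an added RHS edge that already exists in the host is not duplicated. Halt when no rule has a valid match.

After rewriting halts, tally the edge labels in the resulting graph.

[0] host  ⇒  7 nodes, 11 edges  {2-p->2 3-p->2 3-p->3 3-q->3 4-p->2 4-p->4 4-q->4 5-p->3 5-q->5 6-p->4 6-q->6}
[1] R1 @ {0↦3, 1↦5}  ⇒  6 nodes, 8 edges  {2-p->2 3-p->2 3-q->3 4-p->2 4-p->4 4-q->4 6-p->4 6-q->6}
[2] R1 @ {0↦2, 1↦3}  ⇒  5 nodes, 5 edges  {4-p->2 4-p->4 4-q->4 6-p->4 6-q->6}
[3] R1 @ {0↦4, 1↦6}  ⇒  4 nodes, 2 edges  {4-p->2 4-q->4}
normal form: no rule applies after step 3
NF edges: [(4, 2, 'p'), (4, 4, 'q')]

Answer: p:1 q:1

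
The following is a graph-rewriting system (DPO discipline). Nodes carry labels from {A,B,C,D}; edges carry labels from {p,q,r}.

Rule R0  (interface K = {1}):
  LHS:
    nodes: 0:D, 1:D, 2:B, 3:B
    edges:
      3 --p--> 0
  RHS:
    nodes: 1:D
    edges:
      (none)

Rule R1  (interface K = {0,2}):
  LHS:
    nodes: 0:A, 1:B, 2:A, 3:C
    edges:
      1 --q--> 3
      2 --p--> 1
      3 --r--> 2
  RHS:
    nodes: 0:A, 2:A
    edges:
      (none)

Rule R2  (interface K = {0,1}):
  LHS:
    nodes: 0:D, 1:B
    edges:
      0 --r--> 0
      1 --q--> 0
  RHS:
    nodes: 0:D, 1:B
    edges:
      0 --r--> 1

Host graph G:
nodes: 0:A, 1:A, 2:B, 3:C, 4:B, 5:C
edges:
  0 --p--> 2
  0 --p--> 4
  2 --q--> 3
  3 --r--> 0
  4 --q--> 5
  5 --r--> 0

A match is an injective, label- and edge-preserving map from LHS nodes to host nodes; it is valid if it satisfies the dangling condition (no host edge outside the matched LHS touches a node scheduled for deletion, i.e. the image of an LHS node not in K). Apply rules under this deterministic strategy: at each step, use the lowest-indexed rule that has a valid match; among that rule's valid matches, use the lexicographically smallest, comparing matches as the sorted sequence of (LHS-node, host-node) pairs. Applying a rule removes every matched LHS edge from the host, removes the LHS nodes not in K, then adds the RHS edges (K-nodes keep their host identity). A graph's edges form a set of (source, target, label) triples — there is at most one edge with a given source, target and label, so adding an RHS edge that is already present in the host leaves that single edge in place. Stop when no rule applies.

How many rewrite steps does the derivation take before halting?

Answer: 2

Steps:
initial: |V|=6 |E|=6  E = 0-p->2 0-p->4 2-q->3 3-r->0 4-q->5 5-r->0
step 1: apply R1 at {0↦1, 1↦2, 2↦0, 3↦3}  → |V|=4 |E|=3  E = 0-p->4 4-q->5 5-r->0
step 2: apply R1 at {0↦1, 1↦4, 2↦0, 3↦5}  → |V|=2 |E|=0  E = ∅
halt: no rule applies after step 2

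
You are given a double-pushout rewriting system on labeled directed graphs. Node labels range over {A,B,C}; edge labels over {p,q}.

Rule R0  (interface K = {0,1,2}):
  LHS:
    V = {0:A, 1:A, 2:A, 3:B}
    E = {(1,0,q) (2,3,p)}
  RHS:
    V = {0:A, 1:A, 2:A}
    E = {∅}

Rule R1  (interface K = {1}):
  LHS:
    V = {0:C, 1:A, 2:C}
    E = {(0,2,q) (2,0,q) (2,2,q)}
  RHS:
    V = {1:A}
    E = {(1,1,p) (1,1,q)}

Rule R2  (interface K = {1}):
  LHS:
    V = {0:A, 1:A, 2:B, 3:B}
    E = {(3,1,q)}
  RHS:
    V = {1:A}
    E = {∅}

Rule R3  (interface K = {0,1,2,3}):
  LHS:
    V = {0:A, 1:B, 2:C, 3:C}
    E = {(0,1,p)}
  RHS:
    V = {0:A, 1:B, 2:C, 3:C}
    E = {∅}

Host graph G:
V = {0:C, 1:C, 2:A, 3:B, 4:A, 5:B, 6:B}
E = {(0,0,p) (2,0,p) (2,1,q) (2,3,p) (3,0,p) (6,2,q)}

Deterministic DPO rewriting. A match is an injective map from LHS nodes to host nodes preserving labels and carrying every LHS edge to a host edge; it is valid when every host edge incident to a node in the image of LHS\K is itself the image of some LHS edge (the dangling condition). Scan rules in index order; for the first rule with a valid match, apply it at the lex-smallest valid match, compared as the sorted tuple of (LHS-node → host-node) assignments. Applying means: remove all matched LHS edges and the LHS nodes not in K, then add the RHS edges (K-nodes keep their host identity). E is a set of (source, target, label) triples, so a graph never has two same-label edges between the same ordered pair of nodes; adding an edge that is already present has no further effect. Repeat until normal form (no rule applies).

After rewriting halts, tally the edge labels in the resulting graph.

Answer: p:3 q:1

Rewrite trace:
start.  V:7 E:6  edges: 0-p->0 2-p->0 2-q->1 2-p->3 3-p->0 6-q->2
1. fire R2 via {0↦4, 1↦2, 2↦5, 3↦6}  →  V:4 E:5  edges: 0-p->0 2-p->0 2-q->1 2-p->3 3-p->0
2. fire R3 via {0↦2, 1↦3, 2↦0, 3↦1}  →  V:4 E:4  edges: 0-p->0 2-p->0 2-q->1 3-p->0
final graph: no rule applies after step 2
NF edges: [(0, 0, 'p'), (2, 0, 'p'), (2, 1, 'q'), (3, 0, 'p')]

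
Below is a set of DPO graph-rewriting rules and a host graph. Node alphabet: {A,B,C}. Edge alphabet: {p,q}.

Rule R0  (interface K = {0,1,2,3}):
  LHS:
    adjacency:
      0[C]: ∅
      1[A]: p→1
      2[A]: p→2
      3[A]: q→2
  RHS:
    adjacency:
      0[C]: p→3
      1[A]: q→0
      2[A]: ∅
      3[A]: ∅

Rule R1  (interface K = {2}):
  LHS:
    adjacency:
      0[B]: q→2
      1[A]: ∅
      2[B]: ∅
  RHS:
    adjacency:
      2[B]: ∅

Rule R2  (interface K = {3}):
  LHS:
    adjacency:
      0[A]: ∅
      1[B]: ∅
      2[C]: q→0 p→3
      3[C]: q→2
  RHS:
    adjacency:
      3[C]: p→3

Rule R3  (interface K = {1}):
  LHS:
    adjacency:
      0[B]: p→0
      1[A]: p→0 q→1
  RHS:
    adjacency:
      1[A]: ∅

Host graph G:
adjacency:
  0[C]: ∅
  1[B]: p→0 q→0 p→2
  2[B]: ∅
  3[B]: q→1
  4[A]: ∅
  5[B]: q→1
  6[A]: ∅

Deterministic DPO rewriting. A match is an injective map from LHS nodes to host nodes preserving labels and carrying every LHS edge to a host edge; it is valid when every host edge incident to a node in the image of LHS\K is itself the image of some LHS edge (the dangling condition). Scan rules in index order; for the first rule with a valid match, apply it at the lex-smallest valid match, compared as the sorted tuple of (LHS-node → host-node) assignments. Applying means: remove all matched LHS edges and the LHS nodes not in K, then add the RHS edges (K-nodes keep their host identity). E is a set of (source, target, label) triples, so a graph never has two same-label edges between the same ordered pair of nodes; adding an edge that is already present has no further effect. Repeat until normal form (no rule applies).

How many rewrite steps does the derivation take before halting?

Answer: 2

Derivation:
[0] host  ⇒  7 nodes, 5 edges  {1-p->0 1-q->0 1-p->2 3-q->1 5-q->1}
[1] R1 @ {0↦3, 1↦4, 2↦1}  ⇒  5 nodes, 4 edges  {1-p->0 1-q->0 1-p->2 5-q->1}
[2] R1 @ {0↦5, 1↦6, 2↦1}  ⇒  3 nodes, 3 edges  {1-p->0 1-q->0 1-p->2}
normal form: no rule applies after step 2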